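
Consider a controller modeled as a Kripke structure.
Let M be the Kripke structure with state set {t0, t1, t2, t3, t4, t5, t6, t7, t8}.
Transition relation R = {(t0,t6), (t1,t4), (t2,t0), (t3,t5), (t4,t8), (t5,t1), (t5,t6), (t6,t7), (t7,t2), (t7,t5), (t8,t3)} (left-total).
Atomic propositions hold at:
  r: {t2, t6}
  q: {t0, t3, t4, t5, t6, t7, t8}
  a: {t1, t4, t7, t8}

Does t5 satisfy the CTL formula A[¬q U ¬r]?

Yes

Sat(¬q) = {t1, t2}
Sat(¬r) = {t0, t1, t3, t4, t5, t7, t8}
A[¬q U ¬r]: least fixpoint, start Z0 = Sat(¬r) = {t0, t1, t3, t4, t5, t7, t8}, add states in Sat(¬q) with every successor in Z. Z1 = {t0, t1, t2, t3, t4, t5, t7, t8}; fixed.
Sat(A[¬q U ¬r]) = {t0, t1, t2, t3, t4, t5, t7, t8}
t5 ∈ Sat(A[¬q U ¬r]) = {t0, t1, t2, t3, t4, t5, t7, t8}, so the formula holds at t5.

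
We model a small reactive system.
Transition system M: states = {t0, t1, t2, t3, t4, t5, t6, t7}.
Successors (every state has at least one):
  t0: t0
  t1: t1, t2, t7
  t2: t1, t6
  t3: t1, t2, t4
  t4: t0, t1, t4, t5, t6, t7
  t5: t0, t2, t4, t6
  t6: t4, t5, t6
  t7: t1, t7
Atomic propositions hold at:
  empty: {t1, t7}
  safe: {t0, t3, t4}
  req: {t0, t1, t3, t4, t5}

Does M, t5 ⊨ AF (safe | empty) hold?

Sat(safe | empty) = {t0, t1, t3, t4, t7}
AF (safe | empty): least fixpoint, start Z0 = {t0, t1, t3, t4, t7}, add states with every successor in Z. Already a fixed point.
Sat(AF (safe | empty)) = {t0, t1, t3, t4, t7}
t5 ∉ Sat(AF (safe | empty)) = {t0, t1, t3, t4, t7}, so the formula does not hold at t5.

No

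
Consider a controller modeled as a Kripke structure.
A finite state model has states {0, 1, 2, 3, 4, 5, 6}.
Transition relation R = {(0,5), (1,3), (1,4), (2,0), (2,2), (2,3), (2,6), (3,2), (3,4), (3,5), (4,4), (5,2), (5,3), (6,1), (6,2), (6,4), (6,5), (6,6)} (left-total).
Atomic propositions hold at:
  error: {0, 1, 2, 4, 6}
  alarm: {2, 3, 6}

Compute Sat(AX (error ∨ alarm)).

{1, 2, 4, 5}

Sat(error ∨ alarm) = {0, 1, 2, 3, 4, 6}
Sat(AX (error ∨ alarm)) = {s : every successor in {0, 1, 2, 3, 4, 6}} = {1, 2, 4, 5}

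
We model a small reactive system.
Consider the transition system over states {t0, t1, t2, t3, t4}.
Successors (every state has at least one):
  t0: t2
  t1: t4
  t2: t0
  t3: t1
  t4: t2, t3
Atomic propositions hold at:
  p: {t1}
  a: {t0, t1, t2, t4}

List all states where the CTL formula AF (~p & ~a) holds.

Sat(~p) = {t0, t2, t3, t4}
Sat(~a) = {t3}
Sat(~p & ~a) = {t3}
AF (~p & ~a): least fixpoint, start Z0 = {t3}, add states with every successor in Z. Already a fixed point.
Sat(AF (~p & ~a)) = {t3}

{t3}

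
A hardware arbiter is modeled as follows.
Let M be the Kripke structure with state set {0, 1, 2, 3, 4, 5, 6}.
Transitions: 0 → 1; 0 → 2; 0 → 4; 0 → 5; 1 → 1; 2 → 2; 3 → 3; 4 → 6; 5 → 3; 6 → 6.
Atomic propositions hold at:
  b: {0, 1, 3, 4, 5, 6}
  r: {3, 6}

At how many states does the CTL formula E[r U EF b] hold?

EF b: least fixpoint, start Z0 = {0, 1, 3, 4, 5, 6}, add states with some successor in Z. Already a fixed point.
Sat(EF b) = {0, 1, 3, 4, 5, 6}
E[r U EF b]: least fixpoint, start Z0 = Sat(EF b) = {0, 1, 3, 4, 5, 6}, add states in Sat(r) with some successor in Z. Already a fixed point.
Sat(E[r U EF b]) = {0, 1, 3, 4, 5, 6}
|Sat(E[r U EF b])| = |{0, 1, 3, 4, 5, 6}| = 6.

6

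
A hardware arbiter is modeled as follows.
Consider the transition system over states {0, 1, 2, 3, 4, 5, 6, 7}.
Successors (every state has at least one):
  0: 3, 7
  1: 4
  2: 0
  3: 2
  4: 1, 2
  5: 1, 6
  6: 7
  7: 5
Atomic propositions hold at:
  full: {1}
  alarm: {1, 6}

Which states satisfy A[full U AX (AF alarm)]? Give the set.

{5, 6, 7}

AF alarm: least fixpoint, start Z0 = {1, 6}, add states with every successor in Z. Z1 = {1, 5, 6}; Z2 = {1, 5, 6, 7}; fixed.
Sat(AF alarm) = {1, 5, 6, 7}
Sat(AX (AF alarm)) = {s : every successor in {1, 5, 6, 7}} = {5, 6, 7}
A[full U AX (AF alarm)]: least fixpoint, start Z0 = Sat(AX (AF alarm)) = {5, 6, 7}, add states in Sat(full) with every successor in Z. Already a fixed point.
Sat(A[full U AX (AF alarm)]) = {5, 6, 7}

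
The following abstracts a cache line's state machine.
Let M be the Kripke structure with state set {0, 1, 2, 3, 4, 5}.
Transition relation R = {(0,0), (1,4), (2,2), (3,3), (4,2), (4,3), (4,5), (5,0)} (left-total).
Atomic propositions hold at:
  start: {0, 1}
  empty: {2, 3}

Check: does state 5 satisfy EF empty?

EF empty: least fixpoint, start Z0 = {2, 3}, add states with some successor in Z. Z1 = {2, 3, 4}; Z2 = {1, 2, 3, 4}; fixed.
Sat(EF empty) = {1, 2, 3, 4}
5 ∉ Sat(EF empty) = {1, 2, 3, 4}, so the formula does not hold at 5.

No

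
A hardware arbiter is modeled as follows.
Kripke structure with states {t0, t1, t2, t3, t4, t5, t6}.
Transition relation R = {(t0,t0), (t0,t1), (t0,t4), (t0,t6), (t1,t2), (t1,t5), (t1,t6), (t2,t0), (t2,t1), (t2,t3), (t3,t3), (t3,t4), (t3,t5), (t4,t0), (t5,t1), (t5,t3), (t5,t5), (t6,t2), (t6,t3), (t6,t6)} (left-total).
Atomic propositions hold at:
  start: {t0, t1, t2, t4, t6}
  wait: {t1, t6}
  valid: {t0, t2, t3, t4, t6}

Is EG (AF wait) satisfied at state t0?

AF wait: least fixpoint, start Z0 = {t1, t6}, add states with every successor in Z. Already a fixed point.
Sat(AF wait) = {t1, t6}
EG (AF wait): greatest fixpoint, start Z0 = {t1, t6}, keep only states in Sat with some successor in Z. Already a fixed point.
Sat(EG (AF wait)) = {t1, t6}
t0 ∉ Sat(EG (AF wait)) = {t1, t6}, so the formula does not hold at t0.

No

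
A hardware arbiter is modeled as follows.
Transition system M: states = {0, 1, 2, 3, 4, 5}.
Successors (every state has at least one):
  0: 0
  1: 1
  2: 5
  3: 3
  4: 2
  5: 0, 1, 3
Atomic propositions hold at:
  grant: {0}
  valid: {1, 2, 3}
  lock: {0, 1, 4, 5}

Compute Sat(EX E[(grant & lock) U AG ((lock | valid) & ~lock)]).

{3, 5}

Sat(grant & lock) = {0}
Sat(lock | valid) = {0, 1, 2, 3, 4, 5}
Sat(~lock) = {2, 3}
Sat((lock | valid) & ~lock) = {2, 3}
AG ((lock | valid) & ~lock): greatest fixpoint, start Z0 = {2, 3}, keep only states in Sat with every successor in Z. Z1 = {3}; fixed.
Sat(AG ((lock | valid) & ~lock)) = {3}
E[(grant & lock) U AG ((lock | valid) & ~lock)]: least fixpoint, start Z0 = Sat(AG ((lock | valid) & ~lock)) = {3}, add states in Sat(grant & lock) with some successor in Z. Already a fixed point.
Sat(E[(grant & lock) U AG ((lock | valid) & ~lock)]) = {3}
Sat(EX E[(grant & lock) U AG ((lock | valid) & ~lock)]) = {s : some successor in {3}} = {3, 5}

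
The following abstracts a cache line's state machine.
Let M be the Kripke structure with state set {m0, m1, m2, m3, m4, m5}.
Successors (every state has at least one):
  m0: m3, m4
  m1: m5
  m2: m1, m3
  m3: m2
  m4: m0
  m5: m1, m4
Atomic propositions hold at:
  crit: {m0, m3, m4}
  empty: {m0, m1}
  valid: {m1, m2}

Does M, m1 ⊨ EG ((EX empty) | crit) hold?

No

Sat(EX empty) = {s : some successor in {m0, m1}} = {m2, m4, m5}
Sat((EX empty) | crit) = {m0, m2, m3, m4, m5}
EG ((EX empty) | crit): greatest fixpoint, start Z0 = {m0, m2, m3, m4, m5}, keep only states in Sat with some successor in Z. Already a fixed point.
Sat(EG ((EX empty) | crit)) = {m0, m2, m3, m4, m5}
m1 ∉ Sat(EG ((EX empty) | crit)) = {m0, m2, m3, m4, m5}, so the formula does not hold at m1.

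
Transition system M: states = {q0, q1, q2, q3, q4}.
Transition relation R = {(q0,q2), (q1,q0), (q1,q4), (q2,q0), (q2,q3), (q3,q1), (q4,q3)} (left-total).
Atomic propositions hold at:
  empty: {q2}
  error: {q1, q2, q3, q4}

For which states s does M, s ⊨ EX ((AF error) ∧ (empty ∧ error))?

{q0}

AF error: least fixpoint, start Z0 = {q1, q2, q3, q4}, add states with every successor in Z. Z1 = {q0, q1, q2, q3, q4}; fixed.
Sat(AF error) = {q0, q1, q2, q3, q4}
Sat(empty ∧ error) = {q2}
Sat((AF error) ∧ (empty ∧ error)) = {q2}
Sat(EX ((AF error) ∧ (empty ∧ error))) = {s : some successor in {q2}} = {q0}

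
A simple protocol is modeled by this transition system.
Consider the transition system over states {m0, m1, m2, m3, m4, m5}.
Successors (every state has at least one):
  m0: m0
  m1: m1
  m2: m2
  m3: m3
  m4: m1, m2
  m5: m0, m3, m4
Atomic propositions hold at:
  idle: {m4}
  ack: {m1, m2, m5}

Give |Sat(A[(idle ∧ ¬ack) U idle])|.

Sat(¬ack) = {m0, m3, m4}
Sat(idle ∧ ¬ack) = {m4}
A[(idle ∧ ¬ack) U idle]: least fixpoint, start Z0 = Sat(idle) = {m4}, add states in Sat(idle ∧ ¬ack) with every successor in Z. Already a fixed point.
Sat(A[(idle ∧ ¬ack) U idle]) = {m4}
|Sat(A[(idle ∧ ¬ack) U idle])| = |{m4}| = 1.

1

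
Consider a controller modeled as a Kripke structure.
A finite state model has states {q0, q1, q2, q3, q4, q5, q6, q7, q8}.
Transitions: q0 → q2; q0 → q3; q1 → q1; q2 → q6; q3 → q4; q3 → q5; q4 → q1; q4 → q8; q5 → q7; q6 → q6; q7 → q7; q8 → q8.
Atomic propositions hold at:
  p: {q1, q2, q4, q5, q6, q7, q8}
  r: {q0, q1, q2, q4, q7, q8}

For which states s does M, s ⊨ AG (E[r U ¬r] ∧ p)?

{q2, q6}

Sat(¬r) = {q3, q5, q6}
E[r U ¬r]: least fixpoint, start Z0 = Sat(¬r) = {q3, q5, q6}, add states in Sat(r) with some successor in Z. Z1 = {q0, q2, q3, q5, q6}; fixed.
Sat(E[r U ¬r]) = {q0, q2, q3, q5, q6}
Sat(E[r U ¬r] ∧ p) = {q2, q5, q6}
AG (E[r U ¬r] ∧ p): greatest fixpoint, start Z0 = {q2, q5, q6}, keep only states in Sat with every successor in Z. Z1 = {q2, q6}; fixed.
Sat(AG (E[r U ¬r] ∧ p)) = {q2, q6}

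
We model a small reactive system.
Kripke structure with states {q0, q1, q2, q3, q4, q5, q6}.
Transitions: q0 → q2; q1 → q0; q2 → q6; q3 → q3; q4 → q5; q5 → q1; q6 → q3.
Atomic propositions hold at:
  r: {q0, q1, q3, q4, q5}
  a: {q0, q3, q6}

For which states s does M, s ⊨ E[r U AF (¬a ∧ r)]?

Sat(¬a) = {q1, q2, q4, q5}
Sat(¬a ∧ r) = {q1, q4, q5}
AF (¬a ∧ r): least fixpoint, start Z0 = {q1, q4, q5}, add states with every successor in Z. Already a fixed point.
Sat(AF (¬a ∧ r)) = {q1, q4, q5}
E[r U AF (¬a ∧ r)]: least fixpoint, start Z0 = Sat(AF (¬a ∧ r)) = {q1, q4, q5}, add states in Sat(r) with some successor in Z. Already a fixed point.
Sat(E[r U AF (¬a ∧ r)]) = {q1, q4, q5}

{q1, q4, q5}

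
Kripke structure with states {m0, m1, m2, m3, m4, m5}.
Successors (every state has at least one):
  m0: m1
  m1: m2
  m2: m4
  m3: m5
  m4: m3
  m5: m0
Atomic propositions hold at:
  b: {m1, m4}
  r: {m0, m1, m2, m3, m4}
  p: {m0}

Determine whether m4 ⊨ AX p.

No

Sat(AX p) = {s : every successor in {m0}} = {m5}
m4 ∉ Sat(AX p) = {m5}, so the formula does not hold at m4.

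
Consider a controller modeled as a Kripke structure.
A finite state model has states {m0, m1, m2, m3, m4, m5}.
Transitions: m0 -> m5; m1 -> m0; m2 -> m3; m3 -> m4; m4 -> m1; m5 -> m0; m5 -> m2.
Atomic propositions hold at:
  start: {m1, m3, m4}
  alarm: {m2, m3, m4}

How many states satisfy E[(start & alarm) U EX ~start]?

Sat(start & alarm) = {m3, m4}
Sat(~start) = {m0, m2, m5}
Sat(EX ~start) = {s : some successor in {m0, m2, m5}} = {m0, m1, m5}
E[(start & alarm) U EX ~start]: least fixpoint, start Z0 = Sat(EX ~start) = {m0, m1, m5}, add states in Sat(start & alarm) with some successor in Z. Z1 = {m0, m1, m4, m5}; Z2 = {m0, m1, m3, m4, m5}; fixed.
Sat(E[(start & alarm) U EX ~start]) = {m0, m1, m3, m4, m5}
|Sat(E[(start & alarm) U EX ~start])| = |{m0, m1, m3, m4, m5}| = 5.

5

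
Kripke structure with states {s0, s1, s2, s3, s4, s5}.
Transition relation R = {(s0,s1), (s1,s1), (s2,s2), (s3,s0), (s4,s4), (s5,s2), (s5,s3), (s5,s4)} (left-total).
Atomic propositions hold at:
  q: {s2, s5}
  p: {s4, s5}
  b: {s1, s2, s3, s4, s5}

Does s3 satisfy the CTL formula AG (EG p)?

EG p: greatest fixpoint, start Z0 = {s4, s5}, keep only states in Sat with some successor in Z. Already a fixed point.
Sat(EG p) = {s4, s5}
AG (EG p): greatest fixpoint, start Z0 = {s4, s5}, keep only states in Sat with every successor in Z. Z1 = {s4}; fixed.
Sat(AG (EG p)) = {s4}
s3 ∉ Sat(AG (EG p)) = {s4}, so the formula does not hold at s3.

No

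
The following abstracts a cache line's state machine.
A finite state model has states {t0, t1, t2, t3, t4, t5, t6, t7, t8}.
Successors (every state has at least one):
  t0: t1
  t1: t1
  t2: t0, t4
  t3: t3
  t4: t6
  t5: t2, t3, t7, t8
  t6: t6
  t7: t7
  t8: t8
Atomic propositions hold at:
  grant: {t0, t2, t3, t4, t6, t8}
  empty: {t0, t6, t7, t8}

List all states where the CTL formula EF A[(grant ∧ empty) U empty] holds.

{t0, t2, t4, t5, t6, t7, t8}

Sat(grant ∧ empty) = {t0, t6, t8}
A[(grant ∧ empty) U empty]: least fixpoint, start Z0 = Sat(empty) = {t0, t6, t7, t8}, add states in Sat(grant ∧ empty) with every successor in Z. Already a fixed point.
Sat(A[(grant ∧ empty) U empty]) = {t0, t6, t7, t8}
EF A[(grant ∧ empty) U empty]: least fixpoint, start Z0 = {t0, t6, t7, t8}, add states with some successor in Z. Z1 = {t0, t2, t4, t5, t6, t7, t8}; fixed.
Sat(EF A[(grant ∧ empty) U empty]) = {t0, t2, t4, t5, t6, t7, t8}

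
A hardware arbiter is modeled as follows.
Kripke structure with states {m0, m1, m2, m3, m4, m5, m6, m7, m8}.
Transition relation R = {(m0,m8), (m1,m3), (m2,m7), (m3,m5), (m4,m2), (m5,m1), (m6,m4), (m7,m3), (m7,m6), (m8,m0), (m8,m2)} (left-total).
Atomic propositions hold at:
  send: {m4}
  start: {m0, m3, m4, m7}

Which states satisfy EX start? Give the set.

{m1, m2, m6, m7, m8}

Sat(EX start) = {s : some successor in {m0, m3, m4, m7}} = {m1, m2, m6, m7, m8}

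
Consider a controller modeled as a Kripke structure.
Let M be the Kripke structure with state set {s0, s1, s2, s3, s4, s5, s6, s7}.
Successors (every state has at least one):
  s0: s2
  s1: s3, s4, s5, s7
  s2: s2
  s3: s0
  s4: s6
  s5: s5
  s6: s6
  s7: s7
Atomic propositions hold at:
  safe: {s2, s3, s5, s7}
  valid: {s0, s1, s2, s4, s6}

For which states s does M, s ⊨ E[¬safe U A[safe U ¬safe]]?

Sat(¬safe) = {s0, s1, s4, s6}
A[safe U ¬safe]: least fixpoint, start Z0 = Sat(¬safe) = {s0, s1, s4, s6}, add states in Sat(safe) with every successor in Z. Z1 = {s0, s1, s3, s4, s6}; fixed.
Sat(A[safe U ¬safe]) = {s0, s1, s3, s4, s6}
E[¬safe U A[safe U ¬safe]]: least fixpoint, start Z0 = Sat(A[safe U ¬safe]) = {s0, s1, s3, s4, s6}, add states in Sat(¬safe) with some successor in Z. Already a fixed point.
Sat(E[¬safe U A[safe U ¬safe]]) = {s0, s1, s3, s4, s6}

{s0, s1, s3, s4, s6}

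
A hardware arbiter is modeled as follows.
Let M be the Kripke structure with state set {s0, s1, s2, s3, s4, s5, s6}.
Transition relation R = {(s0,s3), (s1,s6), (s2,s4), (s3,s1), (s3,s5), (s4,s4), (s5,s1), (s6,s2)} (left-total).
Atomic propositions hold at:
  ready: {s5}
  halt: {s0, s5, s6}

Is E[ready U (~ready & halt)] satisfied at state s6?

Yes

Sat(~ready) = {s0, s1, s2, s3, s4, s6}
Sat(~ready & halt) = {s0, s6}
E[ready U (~ready & halt)]: least fixpoint, start Z0 = Sat((~ready & halt)) = {s0, s6}, add states in Sat(ready) with some successor in Z. Already a fixed point.
Sat(E[ready U (~ready & halt)]) = {s0, s6}
s6 ∈ Sat(E[ready U (~ready & halt)]) = {s0, s6}, so the formula holds at s6.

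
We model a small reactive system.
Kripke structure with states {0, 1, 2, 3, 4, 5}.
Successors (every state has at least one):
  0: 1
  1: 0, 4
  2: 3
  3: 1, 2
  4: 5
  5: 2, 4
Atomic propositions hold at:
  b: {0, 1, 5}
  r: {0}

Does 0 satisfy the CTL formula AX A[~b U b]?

Sat(~b) = {2, 3, 4}
A[~b U b]: least fixpoint, start Z0 = Sat(b) = {0, 1, 5}, add states in Sat(~b) with every successor in Z. Z1 = {0, 1, 4, 5}; fixed.
Sat(A[~b U b]) = {0, 1, 4, 5}
Sat(AX A[~b U b]) = {s : every successor in {0, 1, 4, 5}} = {0, 1, 4}
0 ∈ Sat(AX A[~b U b]) = {0, 1, 4}, so the formula holds at 0.

Yes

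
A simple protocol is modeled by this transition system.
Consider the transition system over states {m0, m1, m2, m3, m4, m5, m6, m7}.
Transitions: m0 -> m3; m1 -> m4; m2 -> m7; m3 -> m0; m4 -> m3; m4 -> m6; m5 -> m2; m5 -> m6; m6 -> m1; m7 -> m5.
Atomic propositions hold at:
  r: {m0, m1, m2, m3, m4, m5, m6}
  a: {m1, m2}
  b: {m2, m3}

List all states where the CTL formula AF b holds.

AF b: least fixpoint, start Z0 = {m2, m3}, add states with every successor in Z. Z1 = {m0, m2, m3}; fixed.
Sat(AF b) = {m0, m2, m3}

{m0, m2, m3}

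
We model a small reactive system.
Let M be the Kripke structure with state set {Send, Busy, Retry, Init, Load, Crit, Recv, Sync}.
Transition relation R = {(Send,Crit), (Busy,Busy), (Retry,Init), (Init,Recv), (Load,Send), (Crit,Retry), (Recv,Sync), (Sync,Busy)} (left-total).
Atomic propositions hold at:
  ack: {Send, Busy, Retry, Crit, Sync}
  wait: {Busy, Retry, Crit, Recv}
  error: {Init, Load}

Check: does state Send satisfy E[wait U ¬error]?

Sat(¬error) = {Send, Busy, Retry, Crit, Recv, Sync}
E[wait U ¬error]: least fixpoint, start Z0 = Sat(¬error) = {Send, Busy, Retry, Crit, Recv, Sync}, add states in Sat(wait) with some successor in Z. Already a fixed point.
Sat(E[wait U ¬error]) = {Send, Busy, Retry, Crit, Recv, Sync}
Send ∈ Sat(E[wait U ¬error]) = {Send, Busy, Retry, Crit, Recv, Sync}, so the formula holds at Send.

Yes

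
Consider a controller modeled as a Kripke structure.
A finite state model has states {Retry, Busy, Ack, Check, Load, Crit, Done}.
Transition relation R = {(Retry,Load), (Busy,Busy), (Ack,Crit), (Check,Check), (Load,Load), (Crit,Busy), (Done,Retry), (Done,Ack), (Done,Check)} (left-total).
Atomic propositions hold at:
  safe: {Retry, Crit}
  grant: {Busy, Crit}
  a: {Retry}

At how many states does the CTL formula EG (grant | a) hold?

Sat(grant | a) = {Retry, Busy, Crit}
EG (grant | a): greatest fixpoint, start Z0 = {Retry, Busy, Crit}, keep only states in Sat with some successor in Z. Z1 = {Busy, Crit}; fixed.
Sat(EG (grant | a)) = {Busy, Crit}
|Sat(EG (grant | a))| = |{Busy, Crit}| = 2.

2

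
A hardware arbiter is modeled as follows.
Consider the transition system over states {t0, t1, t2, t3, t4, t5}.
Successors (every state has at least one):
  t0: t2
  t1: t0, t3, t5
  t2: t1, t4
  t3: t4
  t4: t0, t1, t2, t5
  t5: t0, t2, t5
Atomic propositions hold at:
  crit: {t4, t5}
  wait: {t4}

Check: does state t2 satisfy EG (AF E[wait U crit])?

E[wait U crit]: least fixpoint, start Z0 = Sat(crit) = {t4, t5}, add states in Sat(wait) with some successor in Z. Already a fixed point.
Sat(E[wait U crit]) = {t4, t5}
AF E[wait U crit]: least fixpoint, start Z0 = {t4, t5}, add states with every successor in Z. Z1 = {t3, t4, t5}; fixed.
Sat(AF E[wait U crit]) = {t3, t4, t5}
EG (AF E[wait U crit]): greatest fixpoint, start Z0 = {t3, t4, t5}, keep only states in Sat with some successor in Z. Already a fixed point.
Sat(EG (AF E[wait U crit])) = {t3, t4, t5}
t2 ∉ Sat(EG (AF E[wait U crit])) = {t3, t4, t5}, so the formula does not hold at t2.

No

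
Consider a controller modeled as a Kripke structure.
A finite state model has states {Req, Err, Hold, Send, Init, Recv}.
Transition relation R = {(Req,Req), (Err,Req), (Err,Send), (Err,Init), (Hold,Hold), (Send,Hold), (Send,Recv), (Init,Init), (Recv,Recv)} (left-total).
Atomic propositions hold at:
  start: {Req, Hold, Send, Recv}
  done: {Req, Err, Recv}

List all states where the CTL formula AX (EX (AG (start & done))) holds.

{Req, Recv}

Sat(start & done) = {Req, Recv}
AG (start & done): greatest fixpoint, start Z0 = {Req, Recv}, keep only states in Sat with every successor in Z. Already a fixed point.
Sat(AG (start & done)) = {Req, Recv}
Sat(EX (AG (start & done))) = {s : some successor in {Req, Recv}} = {Req, Err, Send, Recv}
Sat(AX (EX (AG (start & done)))) = {s : every successor in {Req, Err, Send, Recv}} = {Req, Recv}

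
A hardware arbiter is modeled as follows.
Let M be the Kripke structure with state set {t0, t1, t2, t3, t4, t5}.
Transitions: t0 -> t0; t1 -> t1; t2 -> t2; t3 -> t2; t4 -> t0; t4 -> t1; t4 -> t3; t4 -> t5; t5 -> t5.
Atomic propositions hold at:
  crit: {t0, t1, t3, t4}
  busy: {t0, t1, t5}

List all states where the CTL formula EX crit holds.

{t0, t1, t4}

Sat(EX crit) = {s : some successor in {t0, t1, t3, t4}} = {t0, t1, t4}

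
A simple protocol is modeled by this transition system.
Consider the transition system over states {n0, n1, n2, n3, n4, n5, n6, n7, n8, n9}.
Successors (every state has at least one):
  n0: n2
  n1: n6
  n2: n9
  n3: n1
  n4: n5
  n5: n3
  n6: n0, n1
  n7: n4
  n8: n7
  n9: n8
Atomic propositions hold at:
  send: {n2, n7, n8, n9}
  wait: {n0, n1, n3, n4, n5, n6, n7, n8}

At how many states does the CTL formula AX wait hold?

8

Sat(AX wait) = {s : every successor in {n0, n1, n3, n4, n5, n6, n7, n8}} = {n1, n3, n4, n5, n6, n7, n8, n9}
|Sat(AX wait)| = |{n1, n3, n4, n5, n6, n7, n8, n9}| = 8.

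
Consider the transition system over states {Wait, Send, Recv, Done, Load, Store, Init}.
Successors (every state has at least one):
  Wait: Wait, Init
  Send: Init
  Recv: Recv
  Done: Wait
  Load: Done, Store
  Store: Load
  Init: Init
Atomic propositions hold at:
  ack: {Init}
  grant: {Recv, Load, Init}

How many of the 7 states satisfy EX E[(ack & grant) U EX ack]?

4

Sat(ack & grant) = {Init}
Sat(EX ack) = {s : some successor in {Init}} = {Wait, Send, Init}
E[(ack & grant) U EX ack]: least fixpoint, start Z0 = Sat(EX ack) = {Wait, Send, Init}, add states in Sat(ack & grant) with some successor in Z. Already a fixed point.
Sat(E[(ack & grant) U EX ack]) = {Wait, Send, Init}
Sat(EX E[(ack & grant) U EX ack]) = {s : some successor in {Wait, Send, Init}} = {Wait, Send, Done, Init}
|Sat(EX E[(ack & grant) U EX ack])| = |{Wait, Send, Done, Init}| = 4.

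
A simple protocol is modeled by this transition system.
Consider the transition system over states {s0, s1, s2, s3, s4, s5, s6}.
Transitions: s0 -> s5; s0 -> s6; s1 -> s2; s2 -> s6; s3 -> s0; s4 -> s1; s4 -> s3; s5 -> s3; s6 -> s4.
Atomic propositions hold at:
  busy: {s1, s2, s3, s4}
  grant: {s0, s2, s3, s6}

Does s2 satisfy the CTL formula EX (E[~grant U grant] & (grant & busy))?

No

Sat(~grant) = {s1, s4, s5}
E[~grant U grant]: least fixpoint, start Z0 = Sat(grant) = {s0, s2, s3, s6}, add states in Sat(~grant) with some successor in Z. Z1 = {s0, s1, s2, s3, s4, s5, s6}; fixed.
Sat(E[~grant U grant]) = {s0, s1, s2, s3, s4, s5, s6}
Sat(grant & busy) = {s2, s3}
Sat(E[~grant U grant] & (grant & busy)) = {s2, s3}
Sat(EX (E[~grant U grant] & (grant & busy))) = {s : some successor in {s2, s3}} = {s1, s4, s5}
s2 ∉ Sat(EX (E[~grant U grant] & (grant & busy))) = {s1, s4, s5}, so the formula does not hold at s2.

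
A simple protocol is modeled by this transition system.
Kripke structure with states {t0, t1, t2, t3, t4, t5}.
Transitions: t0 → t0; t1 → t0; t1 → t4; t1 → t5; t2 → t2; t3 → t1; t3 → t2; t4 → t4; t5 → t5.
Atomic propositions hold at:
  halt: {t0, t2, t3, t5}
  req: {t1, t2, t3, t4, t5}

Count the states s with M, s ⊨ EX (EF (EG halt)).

5

EG halt: greatest fixpoint, start Z0 = {t0, t2, t3, t5}, keep only states in Sat with some successor in Z. Already a fixed point.
Sat(EG halt) = {t0, t2, t3, t5}
EF (EG halt): least fixpoint, start Z0 = {t0, t2, t3, t5}, add states with some successor in Z. Z1 = {t0, t1, t2, t3, t5}; fixed.
Sat(EF (EG halt)) = {t0, t1, t2, t3, t5}
Sat(EX (EF (EG halt))) = {s : some successor in {t0, t1, t2, t3, t5}} = {t0, t1, t2, t3, t5}
|Sat(EX (EF (EG halt)))| = |{t0, t1, t2, t3, t5}| = 5.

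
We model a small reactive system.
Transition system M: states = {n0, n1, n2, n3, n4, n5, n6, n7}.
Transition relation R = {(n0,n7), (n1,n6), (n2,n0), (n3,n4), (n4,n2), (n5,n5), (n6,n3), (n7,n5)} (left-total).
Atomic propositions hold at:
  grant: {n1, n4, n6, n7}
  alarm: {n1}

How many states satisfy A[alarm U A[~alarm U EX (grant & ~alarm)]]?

Sat(~alarm) = {n0, n2, n3, n4, n5, n6, n7}
Sat(grant & ~alarm) = {n4, n6, n7}
Sat(EX (grant & ~alarm)) = {s : some successor in {n4, n6, n7}} = {n0, n1, n3}
A[~alarm U EX (grant & ~alarm)]: least fixpoint, start Z0 = Sat(EX (grant & ~alarm)) = {n0, n1, n3}, add states in Sat(~alarm) with every successor in Z. Z1 = {n0, n1, n2, n3, n6}; Z2 = {n0, n1, n2, n3, n4, n6}; fixed.
Sat(A[~alarm U EX (grant & ~alarm)]) = {n0, n1, n2, n3, n4, n6}
A[alarm U A[~alarm U EX (grant & ~alarm)]]: least fixpoint, start Z0 = Sat(A[~alarm U EX (grant & ~alarm)]) = {n0, n1, n2, n3, n4, n6}, add states in Sat(alarm) with every successor in Z. Already a fixed point.
Sat(A[alarm U A[~alarm U EX (grant & ~alarm)]]) = {n0, n1, n2, n3, n4, n6}
|Sat(A[alarm U A[~alarm U EX (grant & ~alarm)]])| = |{n0, n1, n2, n3, n4, n6}| = 6.

6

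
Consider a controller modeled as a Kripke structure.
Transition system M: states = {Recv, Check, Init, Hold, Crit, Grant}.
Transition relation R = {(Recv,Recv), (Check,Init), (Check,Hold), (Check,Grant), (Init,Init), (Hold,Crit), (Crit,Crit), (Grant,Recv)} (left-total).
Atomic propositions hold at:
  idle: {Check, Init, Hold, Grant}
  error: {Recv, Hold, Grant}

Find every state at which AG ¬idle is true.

Sat(¬idle) = {Recv, Crit}
AG ¬idle: greatest fixpoint, start Z0 = {Recv, Crit}, keep only states in Sat with every successor in Z. Already a fixed point.
Sat(AG ¬idle) = {Recv, Crit}

{Recv, Crit}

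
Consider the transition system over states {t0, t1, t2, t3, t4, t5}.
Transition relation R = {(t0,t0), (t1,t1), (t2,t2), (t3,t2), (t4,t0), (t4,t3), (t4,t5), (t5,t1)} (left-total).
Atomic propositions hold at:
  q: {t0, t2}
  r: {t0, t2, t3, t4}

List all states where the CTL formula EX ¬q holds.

{t1, t4, t5}

Sat(¬q) = {t1, t3, t4, t5}
Sat(EX ¬q) = {s : some successor in {t1, t3, t4, t5}} = {t1, t4, t5}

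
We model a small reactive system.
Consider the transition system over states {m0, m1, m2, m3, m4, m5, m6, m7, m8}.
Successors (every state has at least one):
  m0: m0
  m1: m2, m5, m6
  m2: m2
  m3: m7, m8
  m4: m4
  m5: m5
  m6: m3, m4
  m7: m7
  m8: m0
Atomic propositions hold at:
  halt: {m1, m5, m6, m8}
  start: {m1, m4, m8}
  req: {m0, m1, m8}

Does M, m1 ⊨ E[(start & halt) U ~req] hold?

Yes

Sat(start & halt) = {m1, m8}
Sat(~req) = {m2, m3, m4, m5, m6, m7}
E[(start & halt) U ~req]: least fixpoint, start Z0 = Sat(~req) = {m2, m3, m4, m5, m6, m7}, add states in Sat(start & halt) with some successor in Z. Z1 = {m1, m2, m3, m4, m5, m6, m7}; fixed.
Sat(E[(start & halt) U ~req]) = {m1, m2, m3, m4, m5, m6, m7}
m1 ∈ Sat(E[(start & halt) U ~req]) = {m1, m2, m3, m4, m5, m6, m7}, so the formula holds at m1.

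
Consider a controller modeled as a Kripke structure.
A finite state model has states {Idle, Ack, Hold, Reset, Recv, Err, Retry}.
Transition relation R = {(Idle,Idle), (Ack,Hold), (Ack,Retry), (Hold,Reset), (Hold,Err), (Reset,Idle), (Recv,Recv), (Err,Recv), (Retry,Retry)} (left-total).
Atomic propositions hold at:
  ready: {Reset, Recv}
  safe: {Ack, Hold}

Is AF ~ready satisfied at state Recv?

Sat(~ready) = {Idle, Ack, Hold, Err, Retry}
AF ~ready: least fixpoint, start Z0 = {Idle, Ack, Hold, Err, Retry}, add states with every successor in Z. Z1 = {Idle, Ack, Hold, Reset, Err, Retry}; fixed.
Sat(AF ~ready) = {Idle, Ack, Hold, Reset, Err, Retry}
Recv ∉ Sat(AF ~ready) = {Idle, Ack, Hold, Reset, Err, Retry}, so the formula does not hold at Recv.

No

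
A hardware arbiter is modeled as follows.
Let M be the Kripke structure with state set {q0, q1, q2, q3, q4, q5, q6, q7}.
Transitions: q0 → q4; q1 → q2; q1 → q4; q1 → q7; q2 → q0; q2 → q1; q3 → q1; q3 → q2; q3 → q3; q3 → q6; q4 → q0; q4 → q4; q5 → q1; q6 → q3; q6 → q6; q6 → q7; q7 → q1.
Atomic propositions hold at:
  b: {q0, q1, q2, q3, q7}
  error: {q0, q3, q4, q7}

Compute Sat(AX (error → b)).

{q2, q3, q5, q6, q7}

Sat(error → b) = {q0, q1, q2, q3, q5, q6, q7}
Sat(AX (error → b)) = {s : every successor in {q0, q1, q2, q3, q5, q6, q7}} = {q2, q3, q5, q6, q7}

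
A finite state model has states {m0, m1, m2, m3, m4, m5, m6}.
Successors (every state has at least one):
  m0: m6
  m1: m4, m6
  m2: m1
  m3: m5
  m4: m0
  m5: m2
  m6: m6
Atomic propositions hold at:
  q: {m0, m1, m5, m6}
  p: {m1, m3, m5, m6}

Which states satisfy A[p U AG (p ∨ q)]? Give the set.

Sat(p ∨ q) = {m0, m1, m3, m5, m6}
AG (p ∨ q): greatest fixpoint, start Z0 = {m0, m1, m3, m5, m6}, keep only states in Sat with every successor in Z. Z1 = {m0, m3, m6}; Z2 = {m0, m6}; fixed.
Sat(AG (p ∨ q)) = {m0, m6}
A[p U AG (p ∨ q)]: least fixpoint, start Z0 = Sat(AG (p ∨ q)) = {m0, m6}, add states in Sat(p) with every successor in Z. Already a fixed point.
Sat(A[p U AG (p ∨ q)]) = {m0, m6}

{m0, m6}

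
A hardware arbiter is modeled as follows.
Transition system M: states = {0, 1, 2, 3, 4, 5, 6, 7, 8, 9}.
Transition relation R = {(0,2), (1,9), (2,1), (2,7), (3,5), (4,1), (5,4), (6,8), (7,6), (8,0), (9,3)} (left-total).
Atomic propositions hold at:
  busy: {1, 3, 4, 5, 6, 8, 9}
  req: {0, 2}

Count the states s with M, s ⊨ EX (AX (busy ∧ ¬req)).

Sat(¬req) = {1, 3, 4, 5, 6, 7, 8, 9}
Sat(busy ∧ ¬req) = {1, 3, 4, 5, 6, 8, 9}
Sat(AX (busy ∧ ¬req)) = {s : every successor in {1, 3, 4, 5, 6, 8, 9}} = {1, 3, 4, 5, 6, 7, 9}
Sat(EX (AX (busy ∧ ¬req))) = {s : some successor in {1, 3, 4, 5, 6, 7, 9}} = {1, 2, 3, 4, 5, 7, 9}
|Sat(EX (AX (busy ∧ ¬req)))| = |{1, 2, 3, 4, 5, 7, 9}| = 7.

7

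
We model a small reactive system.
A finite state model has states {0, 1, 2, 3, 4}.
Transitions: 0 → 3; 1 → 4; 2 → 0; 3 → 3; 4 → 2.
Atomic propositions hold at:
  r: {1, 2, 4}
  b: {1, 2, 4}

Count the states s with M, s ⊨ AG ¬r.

Sat(¬r) = {0, 3}
AG ¬r: greatest fixpoint, start Z0 = {0, 3}, keep only states in Sat with every successor in Z. Already a fixed point.
Sat(AG ¬r) = {0, 3}
|Sat(AG ¬r)| = |{0, 3}| = 2.

2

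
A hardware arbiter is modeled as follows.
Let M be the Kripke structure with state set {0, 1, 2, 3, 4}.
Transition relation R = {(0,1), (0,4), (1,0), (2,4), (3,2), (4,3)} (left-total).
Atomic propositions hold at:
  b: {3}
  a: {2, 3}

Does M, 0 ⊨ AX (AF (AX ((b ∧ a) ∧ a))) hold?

Sat(b ∧ a) = {3}
Sat((b ∧ a) ∧ a) = {3}
Sat(AX ((b ∧ a) ∧ a)) = {s : every successor in {3}} = {4}
AF (AX ((b ∧ a) ∧ a)): least fixpoint, start Z0 = {4}, add states with every successor in Z. Z1 = {2, 4}; Z2 = {2, 3, 4}; fixed.
Sat(AF (AX ((b ∧ a) ∧ a))) = {2, 3, 4}
Sat(AX (AF (AX ((b ∧ a) ∧ a)))) = {s : every successor in {2, 3, 4}} = {2, 3, 4}
0 ∉ Sat(AX (AF (AX ((b ∧ a) ∧ a)))) = {2, 3, 4}, so the formula does not hold at 0.

No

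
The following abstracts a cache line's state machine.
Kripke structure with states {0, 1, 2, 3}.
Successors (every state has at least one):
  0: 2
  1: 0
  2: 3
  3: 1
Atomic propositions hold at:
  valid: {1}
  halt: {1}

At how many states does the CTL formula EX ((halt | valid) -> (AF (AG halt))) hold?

Sat(halt | valid) = {1}
AG halt: greatest fixpoint, start Z0 = {1}, keep only states in Sat with every successor in Z. Z1 = ∅; fixed.
Sat(AG halt) = ∅
AF (AG halt): least fixpoint, start Z0 = ∅, add states with every successor in Z. Already a fixed point.
Sat(AF (AG halt)) = ∅
Sat((halt | valid) -> (AF (AG halt))) = {0, 2, 3}
Sat(EX ((halt | valid) -> (AF (AG halt)))) = {s : some successor in {0, 2, 3}} = {0, 1, 2}
|Sat(EX ((halt | valid) -> (AF (AG halt))))| = |{0, 1, 2}| = 3.

3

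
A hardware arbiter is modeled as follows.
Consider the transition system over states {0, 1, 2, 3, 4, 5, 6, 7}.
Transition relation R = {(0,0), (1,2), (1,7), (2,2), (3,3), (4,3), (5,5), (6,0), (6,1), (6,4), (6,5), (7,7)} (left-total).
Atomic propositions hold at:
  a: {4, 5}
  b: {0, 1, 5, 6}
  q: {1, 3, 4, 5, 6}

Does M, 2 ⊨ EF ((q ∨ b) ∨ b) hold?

Sat(q ∨ b) = {0, 1, 3, 4, 5, 6}
Sat((q ∨ b) ∨ b) = {0, 1, 3, 4, 5, 6}
EF ((q ∨ b) ∨ b): least fixpoint, start Z0 = {0, 1, 3, 4, 5, 6}, add states with some successor in Z. Already a fixed point.
Sat(EF ((q ∨ b) ∨ b)) = {0, 1, 3, 4, 5, 6}
2 ∉ Sat(EF ((q ∨ b) ∨ b)) = {0, 1, 3, 4, 5, 6}, so the formula does not hold at 2.

No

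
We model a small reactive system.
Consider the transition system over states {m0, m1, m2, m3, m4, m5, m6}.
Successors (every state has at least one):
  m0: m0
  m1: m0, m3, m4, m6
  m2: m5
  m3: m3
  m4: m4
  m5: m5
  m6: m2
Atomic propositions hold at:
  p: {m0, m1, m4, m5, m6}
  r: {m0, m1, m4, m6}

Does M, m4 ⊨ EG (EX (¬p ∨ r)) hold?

Yes

Sat(¬p) = {m2, m3}
Sat(¬p ∨ r) = {m0, m1, m2, m3, m4, m6}
Sat(EX (¬p ∨ r)) = {s : some successor in {m0, m1, m2, m3, m4, m6}} = {m0, m1, m3, m4, m6}
EG (EX (¬p ∨ r)): greatest fixpoint, start Z0 = {m0, m1, m3, m4, m6}, keep only states in Sat with some successor in Z. Z1 = {m0, m1, m3, m4}; fixed.
Sat(EG (EX (¬p ∨ r))) = {m0, m1, m3, m4}
m4 ∈ Sat(EG (EX (¬p ∨ r))) = {m0, m1, m3, m4}, so the formula holds at m4.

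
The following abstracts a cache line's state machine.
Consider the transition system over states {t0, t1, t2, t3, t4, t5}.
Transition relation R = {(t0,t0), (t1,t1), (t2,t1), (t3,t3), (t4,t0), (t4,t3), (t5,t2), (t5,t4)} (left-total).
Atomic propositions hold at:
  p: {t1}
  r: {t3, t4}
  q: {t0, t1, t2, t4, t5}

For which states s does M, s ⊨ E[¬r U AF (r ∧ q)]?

{t4, t5}

Sat(¬r) = {t0, t1, t2, t5}
Sat(r ∧ q) = {t4}
AF (r ∧ q): least fixpoint, start Z0 = {t4}, add states with every successor in Z. Already a fixed point.
Sat(AF (r ∧ q)) = {t4}
E[¬r U AF (r ∧ q)]: least fixpoint, start Z0 = Sat(AF (r ∧ q)) = {t4}, add states in Sat(¬r) with some successor in Z. Z1 = {t4, t5}; fixed.
Sat(E[¬r U AF (r ∧ q)]) = {t4, t5}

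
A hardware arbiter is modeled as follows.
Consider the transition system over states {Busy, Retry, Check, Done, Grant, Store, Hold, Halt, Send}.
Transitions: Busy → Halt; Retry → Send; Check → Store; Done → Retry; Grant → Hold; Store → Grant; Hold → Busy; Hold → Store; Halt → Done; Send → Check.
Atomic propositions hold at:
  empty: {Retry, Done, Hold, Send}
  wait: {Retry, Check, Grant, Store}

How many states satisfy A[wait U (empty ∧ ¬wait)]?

Sat(¬wait) = {Busy, Done, Hold, Halt, Send}
Sat(empty ∧ ¬wait) = {Done, Hold, Send}
A[wait U (empty ∧ ¬wait)]: least fixpoint, start Z0 = Sat((empty ∧ ¬wait)) = {Done, Hold, Send}, add states in Sat(wait) with every successor in Z. Z1 = {Retry, Done, Grant, Hold, Send}; Z2 = {Retry, Done, Grant, Store, Hold, Send}; Z3 = {Retry, Check, Done, Grant, Store, Hold, Send}; fixed.
Sat(A[wait U (empty ∧ ¬wait)]) = {Retry, Check, Done, Grant, Store, Hold, Send}
|Sat(A[wait U (empty ∧ ¬wait)])| = |{Retry, Check, Done, Grant, Store, Hold, Send}| = 7.

7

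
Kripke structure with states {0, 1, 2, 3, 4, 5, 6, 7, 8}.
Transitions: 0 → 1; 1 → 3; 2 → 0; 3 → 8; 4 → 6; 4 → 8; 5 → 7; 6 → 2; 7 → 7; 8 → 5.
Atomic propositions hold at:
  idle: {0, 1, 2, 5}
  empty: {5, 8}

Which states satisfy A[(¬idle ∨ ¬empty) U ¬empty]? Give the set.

{0, 1, 2, 3, 4, 6, 7}

Sat(¬idle) = {3, 4, 6, 7, 8}
Sat(¬empty) = {0, 1, 2, 3, 4, 6, 7}
Sat(¬idle ∨ ¬empty) = {0, 1, 2, 3, 4, 6, 7, 8}
A[(¬idle ∨ ¬empty) U ¬empty]: least fixpoint, start Z0 = Sat(¬empty) = {0, 1, 2, 3, 4, 6, 7}, add states in Sat(¬idle ∨ ¬empty) with every successor in Z. Already a fixed point.
Sat(A[(¬idle ∨ ¬empty) U ¬empty]) = {0, 1, 2, 3, 4, 6, 7}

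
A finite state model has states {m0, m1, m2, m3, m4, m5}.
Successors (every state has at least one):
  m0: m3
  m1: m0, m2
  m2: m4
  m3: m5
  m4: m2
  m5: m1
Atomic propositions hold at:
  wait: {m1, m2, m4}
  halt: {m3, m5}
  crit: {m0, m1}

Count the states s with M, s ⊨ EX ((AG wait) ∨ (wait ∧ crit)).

4

AG wait: greatest fixpoint, start Z0 = {m1, m2, m4}, keep only states in Sat with every successor in Z. Z1 = {m2, m4}; fixed.
Sat(AG wait) = {m2, m4}
Sat(wait ∧ crit) = {m1}
Sat((AG wait) ∨ (wait ∧ crit)) = {m1, m2, m4}
Sat(EX ((AG wait) ∨ (wait ∧ crit))) = {s : some successor in {m1, m2, m4}} = {m1, m2, m4, m5}
|Sat(EX ((AG wait) ∨ (wait ∧ crit)))| = |{m1, m2, m4, m5}| = 4.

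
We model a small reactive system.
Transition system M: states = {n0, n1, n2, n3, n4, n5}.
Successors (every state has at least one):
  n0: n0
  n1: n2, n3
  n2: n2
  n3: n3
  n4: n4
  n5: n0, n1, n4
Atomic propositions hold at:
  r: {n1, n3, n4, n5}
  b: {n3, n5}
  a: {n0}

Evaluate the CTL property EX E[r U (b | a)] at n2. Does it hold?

No

Sat(b | a) = {n0, n3, n5}
E[r U (b | a)]: least fixpoint, start Z0 = Sat((b | a)) = {n0, n3, n5}, add states in Sat(r) with some successor in Z. Z1 = {n0, n1, n3, n5}; fixed.
Sat(E[r U (b | a)]) = {n0, n1, n3, n5}
Sat(EX E[r U (b | a)]) = {s : some successor in {n0, n1, n3, n5}} = {n0, n1, n3, n5}
n2 ∉ Sat(EX E[r U (b | a)]) = {n0, n1, n3, n5}, so the formula does not hold at n2.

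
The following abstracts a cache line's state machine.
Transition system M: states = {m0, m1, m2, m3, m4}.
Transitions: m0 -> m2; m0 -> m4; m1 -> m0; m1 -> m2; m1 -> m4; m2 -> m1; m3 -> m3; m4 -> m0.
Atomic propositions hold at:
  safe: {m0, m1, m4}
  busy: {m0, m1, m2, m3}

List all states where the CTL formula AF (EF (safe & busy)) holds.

Sat(safe & busy) = {m0, m1}
EF (safe & busy): least fixpoint, start Z0 = {m0, m1}, add states with some successor in Z. Z1 = {m0, m1, m2, m4}; fixed.
Sat(EF (safe & busy)) = {m0, m1, m2, m4}
AF (EF (safe & busy)): least fixpoint, start Z0 = {m0, m1, m2, m4}, add states with every successor in Z. Already a fixed point.
Sat(AF (EF (safe & busy))) = {m0, m1, m2, m4}

{m0, m1, m2, m4}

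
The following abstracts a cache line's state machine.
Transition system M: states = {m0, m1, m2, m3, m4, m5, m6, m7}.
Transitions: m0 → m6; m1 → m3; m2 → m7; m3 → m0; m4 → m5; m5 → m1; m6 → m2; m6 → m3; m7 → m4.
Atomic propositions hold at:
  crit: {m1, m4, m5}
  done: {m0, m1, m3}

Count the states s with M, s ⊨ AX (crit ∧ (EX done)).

2

Sat(EX done) = {s : some successor in {m0, m1, m3}} = {m1, m3, m5, m6}
Sat(crit ∧ (EX done)) = {m1, m5}
Sat(AX (crit ∧ (EX done))) = {s : every successor in {m1, m5}} = {m4, m5}
|Sat(AX (crit ∧ (EX done)))| = |{m4, m5}| = 2.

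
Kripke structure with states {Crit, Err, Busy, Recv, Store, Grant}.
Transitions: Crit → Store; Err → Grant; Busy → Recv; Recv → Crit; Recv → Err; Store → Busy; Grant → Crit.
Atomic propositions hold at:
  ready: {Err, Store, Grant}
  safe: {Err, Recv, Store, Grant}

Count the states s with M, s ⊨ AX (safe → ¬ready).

3

Sat(¬ready) = {Crit, Busy, Recv}
Sat(safe → ¬ready) = {Crit, Busy, Recv}
Sat(AX (safe → ¬ready)) = {s : every successor in {Crit, Busy, Recv}} = {Busy, Store, Grant}
|Sat(AX (safe → ¬ready))| = |{Busy, Store, Grant}| = 3.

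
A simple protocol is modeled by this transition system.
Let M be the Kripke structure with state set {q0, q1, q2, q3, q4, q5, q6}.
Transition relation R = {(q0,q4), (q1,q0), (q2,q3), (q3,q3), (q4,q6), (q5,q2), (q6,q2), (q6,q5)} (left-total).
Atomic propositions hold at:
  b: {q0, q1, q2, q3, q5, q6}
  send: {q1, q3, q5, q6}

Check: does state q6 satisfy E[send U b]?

E[send U b]: least fixpoint, start Z0 = Sat(b) = {q0, q1, q2, q3, q5, q6}, add states in Sat(send) with some successor in Z. Already a fixed point.
Sat(E[send U b]) = {q0, q1, q2, q3, q5, q6}
q6 ∈ Sat(E[send U b]) = {q0, q1, q2, q3, q5, q6}, so the formula holds at q6.

Yes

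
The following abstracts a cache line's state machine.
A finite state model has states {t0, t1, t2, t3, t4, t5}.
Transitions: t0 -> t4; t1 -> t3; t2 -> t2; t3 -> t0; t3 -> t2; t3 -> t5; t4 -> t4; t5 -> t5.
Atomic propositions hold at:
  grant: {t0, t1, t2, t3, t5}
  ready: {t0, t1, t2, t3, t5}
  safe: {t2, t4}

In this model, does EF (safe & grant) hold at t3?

Sat(safe & grant) = {t2}
EF (safe & grant): least fixpoint, start Z0 = {t2}, add states with some successor in Z. Z1 = {t2, t3}; Z2 = {t1, t2, t3}; fixed.
Sat(EF (safe & grant)) = {t1, t2, t3}
t3 ∈ Sat(EF (safe & grant)) = {t1, t2, t3}, so the formula holds at t3.

Yes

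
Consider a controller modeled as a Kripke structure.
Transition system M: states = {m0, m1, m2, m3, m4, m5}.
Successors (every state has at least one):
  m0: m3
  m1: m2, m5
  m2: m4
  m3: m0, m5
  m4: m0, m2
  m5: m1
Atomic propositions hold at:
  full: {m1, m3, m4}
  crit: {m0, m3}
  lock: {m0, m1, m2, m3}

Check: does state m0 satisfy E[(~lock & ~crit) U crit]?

Yes

Sat(~lock) = {m4, m5}
Sat(~crit) = {m1, m2, m4, m5}
Sat(~lock & ~crit) = {m4, m5}
E[(~lock & ~crit) U crit]: least fixpoint, start Z0 = Sat(crit) = {m0, m3}, add states in Sat(~lock & ~crit) with some successor in Z. Z1 = {m0, m3, m4}; fixed.
Sat(E[(~lock & ~crit) U crit]) = {m0, m3, m4}
m0 ∈ Sat(E[(~lock & ~crit) U crit]) = {m0, m3, m4}, so the formula holds at m0.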